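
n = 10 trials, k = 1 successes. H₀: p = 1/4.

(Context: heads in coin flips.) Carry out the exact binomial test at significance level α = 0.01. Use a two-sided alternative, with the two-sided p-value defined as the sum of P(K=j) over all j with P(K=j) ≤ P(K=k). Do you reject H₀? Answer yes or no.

reject H₀: no

Exact binomial: n=10, k=1, p₀=1/4=0.2500
P(X=j) = C(n,j)·p₀^j·(1−p₀)^(n−j); p = Σ P(X=j) over j with P(X=j) ≤ P(X=1)
p-value (two-sided) = 0.46815
At α=0.01: p ≥ α → fail to reject H₀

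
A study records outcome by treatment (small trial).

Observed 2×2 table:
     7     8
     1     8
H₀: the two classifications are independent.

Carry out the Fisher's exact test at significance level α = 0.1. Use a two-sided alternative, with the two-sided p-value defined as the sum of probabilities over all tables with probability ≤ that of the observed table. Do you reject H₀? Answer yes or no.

Margins: r₁=15, r₂=9, c₁=8, c₂=16, n=24
p_obs = C(15,7)·C(9,1)/C(24,8); sum pmf over tables with pmf ≤ p_obs
p-value (two-sided) = 0.17818
At α=0.1: p ≥ α → fail to reject H₀

reject H₀: no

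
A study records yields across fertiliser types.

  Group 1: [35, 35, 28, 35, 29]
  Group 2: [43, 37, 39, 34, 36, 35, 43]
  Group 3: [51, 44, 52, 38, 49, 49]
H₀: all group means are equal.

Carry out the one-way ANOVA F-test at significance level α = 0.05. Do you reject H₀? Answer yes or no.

Group means [32.40, 38.14, 47.17], grand mean 39.556
SSB = Σnᵢ(x̄ᵢ−x̄)² = 617.554; SSW = ΣΣ(x−x̄ᵢ)² = 270.890
MSB = 617.554/2 = 308.7770; MSW = 270.890/15 = 18.0594
F = MSB/MSW = 17.0979
df = (2, 15)
p-value (upper-tail) = 0.00014
At α=0.05: p < α → reject H₀

reject H₀: yes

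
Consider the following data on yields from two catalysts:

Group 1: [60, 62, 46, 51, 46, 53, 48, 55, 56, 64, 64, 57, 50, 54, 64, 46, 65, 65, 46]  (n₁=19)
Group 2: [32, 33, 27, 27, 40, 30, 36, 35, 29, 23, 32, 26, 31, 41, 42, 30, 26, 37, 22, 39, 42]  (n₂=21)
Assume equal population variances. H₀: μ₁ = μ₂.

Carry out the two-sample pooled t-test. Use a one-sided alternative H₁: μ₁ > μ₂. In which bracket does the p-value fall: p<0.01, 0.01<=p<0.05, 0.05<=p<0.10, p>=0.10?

p-value bracket: p<0.01

x̄₁=55.368, s₁=7.220, n₁=19
x̄₂=32.381, s₂=6.176, n₂=21
s_p² = [18·7.220² + 20·6.176²]/38 = 44.7730
SE = √(s_p²·(1/19+1/21)) = 2.1186
t = (55.368−32.381)/2.1186 = 10.8502
df = 38
p-value (one-sided, H₁ greater) = 0.00000
→ bracket: p<0.01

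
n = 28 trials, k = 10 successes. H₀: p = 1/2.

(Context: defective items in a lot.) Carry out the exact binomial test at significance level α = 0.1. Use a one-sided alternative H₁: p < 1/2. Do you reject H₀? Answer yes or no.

Exact binomial: n=28, k=10, p₀=1/2=0.5000
P(X≤10) from Σ C(n,i)·p₀^i·(1−p₀)^(n−i)
p-value (one-sided, H₁ less) = 0.09247
At α=0.1: p < α → reject H₀

reject H₀: yes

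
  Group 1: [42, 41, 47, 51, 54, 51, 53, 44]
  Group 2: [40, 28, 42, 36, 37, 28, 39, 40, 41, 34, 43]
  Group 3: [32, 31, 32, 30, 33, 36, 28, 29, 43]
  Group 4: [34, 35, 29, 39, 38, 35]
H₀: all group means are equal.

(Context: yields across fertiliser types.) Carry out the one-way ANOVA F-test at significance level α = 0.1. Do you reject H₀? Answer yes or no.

reject H₀: yes

Group means [47.88, 37.09, 32.67, 35.00], grand mean 38.088
SSB = Σnᵢ(x̄ᵢ−x̄)² = 1098.951; SSW = ΣΣ(x−x̄ᵢ)² = 677.784
MSB = 1098.951/3 = 366.3171; MSW = 677.784/30 = 22.5928
F = MSB/MSW = 16.2139
df = (3, 30)
p-value (upper-tail) = 0.00000
At α=0.1: p < α → reject H₀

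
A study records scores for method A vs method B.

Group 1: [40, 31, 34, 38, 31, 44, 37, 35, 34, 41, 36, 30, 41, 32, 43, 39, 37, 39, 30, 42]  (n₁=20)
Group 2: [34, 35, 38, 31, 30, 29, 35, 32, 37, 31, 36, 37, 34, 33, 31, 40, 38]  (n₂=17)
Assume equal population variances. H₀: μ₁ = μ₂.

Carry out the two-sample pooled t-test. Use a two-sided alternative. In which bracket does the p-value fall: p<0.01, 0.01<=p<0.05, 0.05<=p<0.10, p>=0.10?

p-value bracket: 0.05<=p<0.10

x̄₁=36.700, s₁=4.450, n₁=20
x̄₂=34.176, s₂=3.206, n₂=17
s_p² = [19·4.450² + 16·3.206²]/35 = 15.4477
SE = √(s_p²·(1/20+1/17)) = 1.2966
t = (36.700−34.176)/1.2966 = 1.9463
df = 35
p-value (two-sided) = 0.05968
→ bracket: 0.05<=p<0.10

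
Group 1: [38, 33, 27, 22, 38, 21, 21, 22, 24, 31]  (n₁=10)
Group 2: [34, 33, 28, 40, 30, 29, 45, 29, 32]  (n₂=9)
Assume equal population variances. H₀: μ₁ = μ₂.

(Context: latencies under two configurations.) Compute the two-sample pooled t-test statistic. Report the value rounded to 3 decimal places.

x̄₁=27.700, s₁=6.832, n₁=10
x̄₂=33.333, s₂=5.701, n₂=9
s_p² = [9·6.832² + 8·5.701²]/17 = 40.0059
SE = √(s_p²·(1/10+1/9)) = 2.9061
t = (27.700−33.333)/2.9061 = -1.9384
df = 17

test statistic = -1.938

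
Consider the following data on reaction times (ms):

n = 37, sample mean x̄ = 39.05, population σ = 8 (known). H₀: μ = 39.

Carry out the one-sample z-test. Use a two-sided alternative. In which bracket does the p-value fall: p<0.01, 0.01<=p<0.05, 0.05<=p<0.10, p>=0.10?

SE = σ/√n = 8/√37 = 1.3152
z = (x̄−μ₀)/SE = (39.05−39)/1.3152 = 0.0380
p-value (two-sided) = 0.96967
→ bracket: p>=0.10

p-value bracket: p>=0.10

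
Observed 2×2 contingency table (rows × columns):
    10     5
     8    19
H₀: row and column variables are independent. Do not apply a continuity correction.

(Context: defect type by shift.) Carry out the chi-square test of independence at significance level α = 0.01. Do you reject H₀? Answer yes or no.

reject H₀: no

Row totals [15, 27], col totals [18, 24], n=42
χ² = (10−6.43)²/6.43 + (5−8.57)²/8.57 + (8−11.57)²/11.57 + (19−15.43)²/15.43 = 5.4012
df = 1
p-value (upper-tail) = 0.02012
At α=0.01: p ≥ α → fail to reject H₀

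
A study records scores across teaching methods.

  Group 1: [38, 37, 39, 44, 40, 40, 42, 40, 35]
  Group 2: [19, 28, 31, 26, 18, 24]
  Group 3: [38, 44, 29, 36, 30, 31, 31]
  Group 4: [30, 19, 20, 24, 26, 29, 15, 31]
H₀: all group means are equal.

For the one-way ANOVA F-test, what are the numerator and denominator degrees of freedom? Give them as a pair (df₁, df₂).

degrees of freedom = [3, 26]

k = 4 groups, N = 30 total
df = (k−1, N−k) = (4−1, 30−4) = (3, 26)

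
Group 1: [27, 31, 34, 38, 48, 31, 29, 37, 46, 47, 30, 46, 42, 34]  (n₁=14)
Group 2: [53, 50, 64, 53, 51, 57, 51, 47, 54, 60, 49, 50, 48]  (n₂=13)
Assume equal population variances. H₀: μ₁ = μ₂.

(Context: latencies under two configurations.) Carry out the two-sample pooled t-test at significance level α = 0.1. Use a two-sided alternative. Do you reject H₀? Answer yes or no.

reject H₀: yes

x̄₁=37.143, s₁=7.399, n₁=14
x̄₂=52.846, s₂=4.913, n₂=13
s_p² = [13·7.399² + 12·4.913²]/25 = 40.0563
SE = √(s_p²·(1/14+1/13)) = 2.4377
t = (37.143−52.846)/2.4377 = -6.4418
df = 25
p-value (two-sided) = 0.00000
At α=0.1: p < α → reject H₀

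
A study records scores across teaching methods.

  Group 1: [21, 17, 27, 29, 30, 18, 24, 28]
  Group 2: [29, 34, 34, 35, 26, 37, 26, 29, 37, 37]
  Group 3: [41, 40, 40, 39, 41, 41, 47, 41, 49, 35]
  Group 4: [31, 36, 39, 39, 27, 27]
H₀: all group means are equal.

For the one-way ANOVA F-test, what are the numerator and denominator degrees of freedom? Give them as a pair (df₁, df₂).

k = 4 groups, N = 34 total
df = (k−1, N−k) = (4−1, 34−4) = (3, 30)

degrees of freedom = [3, 30]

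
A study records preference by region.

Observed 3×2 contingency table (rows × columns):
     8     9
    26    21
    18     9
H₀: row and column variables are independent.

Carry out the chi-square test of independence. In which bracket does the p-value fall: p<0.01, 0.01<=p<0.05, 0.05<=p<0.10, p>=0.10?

Row totals [17, 47, 27], col totals [52, 39], n=91
χ² = (8−9.71)²/9.71 + (9−7.29)²/7.29 + (26−26.86)²/26.86 + (21−20.14)²/20.14 + (18−15.43)²/15.43 + (9−11.57)²/11.57 = 1.7697
df = 2
p-value (upper-tail) = 0.41277
→ bracket: p>=0.10

p-value bracket: p>=0.10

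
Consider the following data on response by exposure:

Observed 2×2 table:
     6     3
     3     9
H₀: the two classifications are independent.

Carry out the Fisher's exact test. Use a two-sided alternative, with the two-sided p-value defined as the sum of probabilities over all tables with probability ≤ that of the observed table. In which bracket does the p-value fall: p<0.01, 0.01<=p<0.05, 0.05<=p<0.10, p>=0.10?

Margins: r₁=9, r₂=12, c₁=9, c₂=12, n=21
p_obs = C(9,6)·C(12,3)/C(21,9); sum pmf over tables with pmf ≤ p_obs
p-value (two-sided) = 0.08723
→ bracket: 0.05<=p<0.10

p-value bracket: 0.05<=p<0.10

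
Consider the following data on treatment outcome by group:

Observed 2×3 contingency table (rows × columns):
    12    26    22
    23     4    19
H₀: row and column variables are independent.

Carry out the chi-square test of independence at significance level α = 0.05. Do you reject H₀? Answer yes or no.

reject H₀: yes

Row totals [60, 46], col totals [35, 30, 41], n=106
χ² = (12−19.81)²/19.81 + (26−16.98)²/16.98 + (22−23.21)²/23.21 + (23−15.19)²/15.19 + (4−13.02)²/13.02 + (19−17.79)²/17.79 = 18.2798
df = 2
p-value (upper-tail) = 0.00011
At α=0.05: p < α → reject H₀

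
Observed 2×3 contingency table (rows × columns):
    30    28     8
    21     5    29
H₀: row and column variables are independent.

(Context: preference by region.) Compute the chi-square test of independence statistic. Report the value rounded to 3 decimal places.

Row totals [66, 55], col totals [51, 33, 37], n=121
χ² = (30−27.82)²/27.82 + (28−18.00)²/18.00 + (8−20.18)²/20.18 + (21−23.18)²/23.18 + (5−15.00)²/15.00 + (29−16.82)²/16.82 = 28.7753
df = 2

test statistic = 28.775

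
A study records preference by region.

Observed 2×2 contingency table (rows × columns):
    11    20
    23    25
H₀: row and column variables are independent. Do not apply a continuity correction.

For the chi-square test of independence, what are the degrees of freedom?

degrees of freedom = 1

df = (r−1)(c−1) = (2−1)·(2−1) = 1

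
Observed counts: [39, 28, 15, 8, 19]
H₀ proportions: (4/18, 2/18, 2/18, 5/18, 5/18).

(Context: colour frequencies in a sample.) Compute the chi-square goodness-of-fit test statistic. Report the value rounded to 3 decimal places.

test statistic = 51.142

n = 109; E_i = n·p_i = [24.22, 12.11, 12.11, 30.28, 30.28]
χ² = (39−24.22)²/24.22 + (28−12.11)²/12.11 + (15−12.11)²/12.11 + (8−30.28)²/30.28 + (19−30.28)²/30.28 = 51.1422
df = 4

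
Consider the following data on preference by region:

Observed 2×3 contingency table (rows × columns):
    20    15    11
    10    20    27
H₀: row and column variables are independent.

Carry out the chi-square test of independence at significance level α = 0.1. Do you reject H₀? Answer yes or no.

Row totals [46, 57], col totals [30, 35, 38], n=103
χ² = (20−13.40)²/13.40 + (15−15.63)²/15.63 + (11−16.97)²/16.97 + (10−16.60)²/16.60 + (20−19.37)²/19.37 + (27−21.03)²/21.03 = 9.7206
df = 2
p-value (upper-tail) = 0.00775
At α=0.1: p < α → reject H₀

reject H₀: yes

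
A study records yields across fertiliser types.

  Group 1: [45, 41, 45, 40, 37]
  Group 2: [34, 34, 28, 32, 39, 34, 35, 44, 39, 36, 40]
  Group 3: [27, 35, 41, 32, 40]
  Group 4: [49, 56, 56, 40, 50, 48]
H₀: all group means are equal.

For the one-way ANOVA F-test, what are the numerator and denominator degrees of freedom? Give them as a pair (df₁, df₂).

k = 4 groups, N = 27 total
df = (k−1, N−k) = (4−1, 27−4) = (3, 23)

degrees of freedom = [3, 23]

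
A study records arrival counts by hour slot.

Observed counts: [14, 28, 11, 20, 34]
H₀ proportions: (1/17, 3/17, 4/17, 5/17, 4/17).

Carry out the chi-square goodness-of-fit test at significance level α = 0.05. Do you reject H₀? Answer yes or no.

reject H₀: yes

n = 107; E_i = n·p_i = [6.29, 18.88, 25.18, 31.47, 25.18]
χ² = (14−6.29)²/6.29 + (28−18.88)²/18.88 + (11−25.18)²/25.18 + (20−31.47)²/31.47 + (34−25.18)²/25.18 = 29.0927
df = 4
p-value (upper-tail) = 0.00001
At α=0.05: p < α → reject H₀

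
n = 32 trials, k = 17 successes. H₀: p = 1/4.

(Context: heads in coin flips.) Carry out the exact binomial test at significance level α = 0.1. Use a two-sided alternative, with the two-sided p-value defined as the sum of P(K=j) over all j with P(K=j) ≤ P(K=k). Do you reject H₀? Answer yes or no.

reject H₀: yes

Exact binomial: n=32, k=17, p₀=1/4=0.2500
P(X=j) = C(n,j)·p₀^j·(1−p₀)^(n−j); p = Σ P(X=j) over j with P(X=j) ≤ P(X=17)
p-value (two-sided) = 0.00070
At α=0.1: p < α → reject H₀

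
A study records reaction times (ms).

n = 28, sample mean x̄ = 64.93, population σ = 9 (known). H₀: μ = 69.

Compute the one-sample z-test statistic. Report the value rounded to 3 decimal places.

test statistic = -2.393

SE = σ/√n = 9/√28 = 1.7008
z = (x̄−μ₀)/SE = (64.93−69)/1.7008 = -2.3929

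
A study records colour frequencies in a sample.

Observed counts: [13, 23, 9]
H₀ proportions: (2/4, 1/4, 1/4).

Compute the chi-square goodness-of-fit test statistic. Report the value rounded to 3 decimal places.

test statistic = 16.733

n = 45; E_i = n·p_i = [22.50, 11.25, 11.25]
χ² = (13−22.50)²/22.50 + (23−11.25)²/11.25 + (9−11.25)²/11.25 = 16.7333
df = 2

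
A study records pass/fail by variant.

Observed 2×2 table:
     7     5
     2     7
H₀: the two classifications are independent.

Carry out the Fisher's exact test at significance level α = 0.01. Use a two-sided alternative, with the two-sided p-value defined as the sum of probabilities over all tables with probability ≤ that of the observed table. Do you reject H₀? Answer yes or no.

reject H₀: no

Margins: r₁=12, r₂=9, c₁=9, c₂=12, n=21
p_obs = C(12,7)·C(9,2)/C(21,9); sum pmf over tables with pmf ≤ p_obs
p-value (two-sided) = 0.18423
At α=0.01: p ≥ α → fail to reject H₀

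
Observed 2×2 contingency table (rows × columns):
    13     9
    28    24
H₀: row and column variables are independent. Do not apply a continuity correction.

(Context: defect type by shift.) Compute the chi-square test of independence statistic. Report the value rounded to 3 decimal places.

Row totals [22, 52], col totals [41, 33], n=74
χ² = (13−12.19)²/12.19 + (9−9.81)²/9.81 + (28−28.81)²/28.81 + (24−23.19)²/23.19 = 0.1721
df = 1

test statistic = 0.172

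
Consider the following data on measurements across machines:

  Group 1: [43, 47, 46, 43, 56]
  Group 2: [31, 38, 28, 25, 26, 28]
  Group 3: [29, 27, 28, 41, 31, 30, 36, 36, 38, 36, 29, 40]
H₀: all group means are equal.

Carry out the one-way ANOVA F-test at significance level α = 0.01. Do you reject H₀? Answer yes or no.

reject H₀: yes

Group means [47.00, 29.33, 33.42], grand mean 35.304
SSB = Σnᵢ(x̄ᵢ−x̄)² = 940.620; SSW = ΣΣ(x−x̄ᵢ)² = 494.250
MSB = 940.620/2 = 470.3098; MSW = 494.250/20 = 24.7125
F = MSB/MSW = 19.0313
df = (2, 20)
p-value (upper-tail) = 0.00002
At α=0.01: p < α → reject H₀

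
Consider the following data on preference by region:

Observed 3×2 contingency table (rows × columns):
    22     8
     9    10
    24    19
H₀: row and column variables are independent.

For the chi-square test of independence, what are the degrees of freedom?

df = (r−1)(c−1) = (3−1)·(2−1) = 2

degrees of freedom = 2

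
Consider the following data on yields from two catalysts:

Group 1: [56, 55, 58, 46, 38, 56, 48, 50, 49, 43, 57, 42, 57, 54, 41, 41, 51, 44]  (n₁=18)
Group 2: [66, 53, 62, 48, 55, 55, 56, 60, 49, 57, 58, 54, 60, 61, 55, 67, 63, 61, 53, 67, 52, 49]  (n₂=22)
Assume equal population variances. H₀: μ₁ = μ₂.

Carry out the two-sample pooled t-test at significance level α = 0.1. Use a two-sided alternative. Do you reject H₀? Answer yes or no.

reject H₀: yes

x̄₁=49.222, s₁=6.603, n₁=18
x̄₂=57.318, s₂=5.685, n₂=22
s_p² = [17·6.603² + 21·5.685²]/38 = 37.3654
SE = √(s_p²·(1/18+1/22)) = 1.9428
t = (49.222−57.318)/1.9428 = -4.1673
df = 38
p-value (two-sided) = 0.00017
At α=0.1: p < α → reject H₀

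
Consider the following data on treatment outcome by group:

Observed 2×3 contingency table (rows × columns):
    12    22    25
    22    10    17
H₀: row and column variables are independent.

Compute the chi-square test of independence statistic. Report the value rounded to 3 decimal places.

Row totals [59, 49], col totals [34, 32, 42], n=108
χ² = (12−18.57)²/18.57 + (22−17.48)²/17.48 + (25−22.94)²/22.94 + (22−15.43)²/15.43 + (10−14.52)²/14.52 + (17−19.06)²/19.06 = 8.1086
df = 2

test statistic = 8.109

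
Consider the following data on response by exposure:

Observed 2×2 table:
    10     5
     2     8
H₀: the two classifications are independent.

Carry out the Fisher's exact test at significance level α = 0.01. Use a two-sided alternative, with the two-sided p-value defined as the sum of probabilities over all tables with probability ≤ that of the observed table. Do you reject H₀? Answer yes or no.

Margins: r₁=15, r₂=10, c₁=12, c₂=13, n=25
p_obs = C(15,10)·C(10,2)/C(25,12); sum pmf over tables with pmf ≤ p_obs
p-value (two-sided) = 0.04141
At α=0.01: p ≥ α → fail to reject H₀

reject H₀: no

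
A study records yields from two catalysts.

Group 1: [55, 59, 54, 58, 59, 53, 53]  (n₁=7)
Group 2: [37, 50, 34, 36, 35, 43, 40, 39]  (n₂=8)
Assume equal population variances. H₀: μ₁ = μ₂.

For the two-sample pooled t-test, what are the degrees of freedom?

df = n₁ + n₂ − 2 = 7 + 8 − 2 = 13

degrees of freedom = 13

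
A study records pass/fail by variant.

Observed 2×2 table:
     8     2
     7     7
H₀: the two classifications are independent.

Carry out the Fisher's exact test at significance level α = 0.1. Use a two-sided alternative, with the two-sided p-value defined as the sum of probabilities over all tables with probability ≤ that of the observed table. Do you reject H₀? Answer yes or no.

reject H₀: no

Margins: r₁=10, r₂=14, c₁=15, c₂=9, n=24
p_obs = C(10,8)·C(14,7)/C(24,15); sum pmf over tables with pmf ≤ p_obs
p-value (two-sided) = 0.20992
At α=0.1: p ≥ α → fail to reject H₀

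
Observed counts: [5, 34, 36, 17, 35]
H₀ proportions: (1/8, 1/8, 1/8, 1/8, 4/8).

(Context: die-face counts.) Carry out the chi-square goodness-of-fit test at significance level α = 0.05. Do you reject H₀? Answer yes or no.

n = 127; E_i = n·p_i = [15.88, 15.88, 15.88, 15.88, 63.50]
χ² = (5−15.88)²/15.88 + (34−15.88)²/15.88 + (36−15.88)²/15.88 + (17−15.88)²/15.88 + (35−63.50)²/63.50 = 66.5276
df = 4
p-value (upper-tail) = 0.00000
At α=0.05: p < α → reject H₀

reject H₀: yes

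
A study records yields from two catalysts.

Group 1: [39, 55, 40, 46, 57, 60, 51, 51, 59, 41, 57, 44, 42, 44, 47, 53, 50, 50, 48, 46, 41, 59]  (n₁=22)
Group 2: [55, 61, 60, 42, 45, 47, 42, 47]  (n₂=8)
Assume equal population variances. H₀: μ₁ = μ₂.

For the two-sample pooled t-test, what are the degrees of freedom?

degrees of freedom = 28

df = n₁ + n₂ − 2 = 22 + 8 − 2 = 28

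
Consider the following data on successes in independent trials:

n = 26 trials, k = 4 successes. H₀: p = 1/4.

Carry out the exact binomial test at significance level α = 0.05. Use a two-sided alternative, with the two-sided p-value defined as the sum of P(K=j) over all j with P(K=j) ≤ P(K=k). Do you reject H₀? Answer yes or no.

Exact binomial: n=26, k=4, p₀=1/4=0.2500
P(X=j) = C(n,j)·p₀^j·(1−p₀)^(n−j); p = Σ P(X=j) over j with P(X=j) ≤ P(X=4)
p-value (two-sided) = 0.36481
At α=0.05: p ≥ α → fail to reject H₀

reject H₀: no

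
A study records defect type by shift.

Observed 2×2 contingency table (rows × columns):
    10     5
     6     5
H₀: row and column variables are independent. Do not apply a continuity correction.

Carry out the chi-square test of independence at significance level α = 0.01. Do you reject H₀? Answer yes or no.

reject H₀: no

Row totals [15, 11], col totals [16, 10], n=26
χ² = (10−9.23)²/9.23 + (5−5.77)²/5.77 + (6−6.77)²/6.77 + (5−4.23)²/4.23 = 0.3939
df = 1
p-value (upper-tail) = 0.53024
At α=0.01: p ≥ α → fail to reject H₀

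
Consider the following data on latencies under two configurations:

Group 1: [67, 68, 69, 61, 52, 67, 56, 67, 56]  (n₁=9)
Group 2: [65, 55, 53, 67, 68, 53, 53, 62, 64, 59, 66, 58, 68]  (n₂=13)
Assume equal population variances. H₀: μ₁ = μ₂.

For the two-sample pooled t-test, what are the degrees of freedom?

df = n₁ + n₂ − 2 = 9 + 13 − 2 = 20

degrees of freedom = 20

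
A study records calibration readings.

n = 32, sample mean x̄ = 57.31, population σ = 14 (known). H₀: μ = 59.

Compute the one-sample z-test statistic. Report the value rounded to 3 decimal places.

SE = σ/√n = 14/√32 = 2.4749
z = (x̄−μ₀)/SE = (57.31−59)/2.4749 = -0.6829

test statistic = -0.683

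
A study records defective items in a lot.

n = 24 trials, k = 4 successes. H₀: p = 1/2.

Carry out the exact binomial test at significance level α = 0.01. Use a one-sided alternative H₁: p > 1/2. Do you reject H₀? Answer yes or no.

Exact binomial: n=24, k=4, p₀=1/2=0.5000
P(X≥4) from Σ C(n,i)·p₀^i·(1−p₀)^(n−i)
p-value (one-sided, H₁ greater) = 0.99986
At α=0.01: p ≥ α → fail to reject H₀

reject H₀: no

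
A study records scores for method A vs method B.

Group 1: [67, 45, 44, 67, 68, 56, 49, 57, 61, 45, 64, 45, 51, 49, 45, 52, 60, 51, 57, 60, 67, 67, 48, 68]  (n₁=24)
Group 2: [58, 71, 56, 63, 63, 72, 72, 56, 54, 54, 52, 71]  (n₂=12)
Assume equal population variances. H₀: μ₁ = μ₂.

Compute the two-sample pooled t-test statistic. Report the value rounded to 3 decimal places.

x̄₁=55.958, s₁=8.725, n₁=24
x̄₂=61.833, s₂=7.861, n₂=12
s_p² = [23·8.725² + 11·7.861²]/34 = 71.4890
SE = √(s_p²·(1/24+1/12)) = 2.9893
t = (55.958−61.833)/2.9893 = -1.9653
df = 34

test statistic = -1.965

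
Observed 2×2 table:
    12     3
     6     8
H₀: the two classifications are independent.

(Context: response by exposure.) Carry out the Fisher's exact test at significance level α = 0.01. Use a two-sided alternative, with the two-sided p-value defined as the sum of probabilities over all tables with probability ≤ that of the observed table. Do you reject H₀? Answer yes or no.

Margins: r₁=15, r₂=14, c₁=18, c₂=11, n=29
p_obs = C(15,12)·C(14,6)/C(29,18); sum pmf over tables with pmf ≤ p_obs
p-value (two-sided) = 0.06043
At α=0.01: p ≥ α → fail to reject H₀

reject H₀: no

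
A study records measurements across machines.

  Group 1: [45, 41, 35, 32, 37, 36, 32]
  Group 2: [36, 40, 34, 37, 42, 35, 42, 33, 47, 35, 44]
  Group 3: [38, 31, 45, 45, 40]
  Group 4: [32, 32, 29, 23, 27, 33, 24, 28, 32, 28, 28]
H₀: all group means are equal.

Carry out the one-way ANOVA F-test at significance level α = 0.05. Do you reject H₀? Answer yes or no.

Group means [36.86, 38.64, 39.80, 28.73], grand mean 35.235
SSB = Σnᵢ(x̄ᵢ−x̄)² = 715.733; SSW = ΣΣ(x−x̄ᵢ)² = 592.384
MSB = 715.733/3 = 238.5777; MSW = 592.384/30 = 19.7461
F = MSB/MSW = 12.0822
df = (3, 30)
p-value (upper-tail) = 0.00002
At α=0.05: p < α → reject H₀

reject H₀: yes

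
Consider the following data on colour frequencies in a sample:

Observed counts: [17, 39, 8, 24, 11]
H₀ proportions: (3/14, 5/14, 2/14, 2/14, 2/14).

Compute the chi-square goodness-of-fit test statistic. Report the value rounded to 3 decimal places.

n = 99; E_i = n·p_i = [21.21, 35.36, 14.14, 14.14, 14.14]
χ² = (17−21.21)²/21.21 + (39−35.36)²/35.36 + (8−14.14)²/14.14 + (24−14.14)²/14.14 + (11−14.14)²/14.14 = 11.4492
df = 4

test statistic = 11.449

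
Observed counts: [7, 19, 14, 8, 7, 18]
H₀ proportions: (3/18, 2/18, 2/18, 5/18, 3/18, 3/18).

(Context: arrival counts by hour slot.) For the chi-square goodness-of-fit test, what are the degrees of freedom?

degrees of freedom = 5

df = k − 1 = 6 − 1 = 5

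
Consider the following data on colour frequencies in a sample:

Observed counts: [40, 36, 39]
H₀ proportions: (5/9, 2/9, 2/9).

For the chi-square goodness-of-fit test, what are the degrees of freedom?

df = k − 1 = 3 − 1 = 2

degrees of freedom = 2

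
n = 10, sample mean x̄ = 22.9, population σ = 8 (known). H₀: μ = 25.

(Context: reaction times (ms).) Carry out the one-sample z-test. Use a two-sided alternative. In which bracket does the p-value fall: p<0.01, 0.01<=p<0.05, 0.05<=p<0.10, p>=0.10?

p-value bracket: p>=0.10

SE = σ/√n = 8/√10 = 2.5298
z = (x̄−μ₀)/SE = (22.9−25)/2.5298 = -0.8301
p-value (two-sided) = 0.40648
→ bracket: p>=0.10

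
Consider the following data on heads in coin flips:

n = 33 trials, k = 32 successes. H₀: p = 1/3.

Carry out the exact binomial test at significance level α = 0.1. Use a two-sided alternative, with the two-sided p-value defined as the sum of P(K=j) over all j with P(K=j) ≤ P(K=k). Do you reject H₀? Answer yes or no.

Exact binomial: n=33, k=32, p₀=1/3=0.3333
P(X=j) = C(n,j)·p₀^j·(1−p₀)^(n−j); p = Σ P(X=j) over j with P(X=j) ≤ P(X=32)
p-value (two-sided) = 0.00000
At α=0.1: p < α → reject H₀

reject H₀: yes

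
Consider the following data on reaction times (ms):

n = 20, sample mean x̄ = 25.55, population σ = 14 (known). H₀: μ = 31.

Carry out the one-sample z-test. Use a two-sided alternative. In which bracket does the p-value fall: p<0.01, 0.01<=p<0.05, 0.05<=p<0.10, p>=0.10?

p-value bracket: 0.05<=p<0.10

SE = σ/√n = 14/√20 = 3.1305
z = (x̄−μ₀)/SE = (25.55−31)/3.1305 = -1.7409
p-value (two-sided) = 0.08169
→ bracket: 0.05<=p<0.10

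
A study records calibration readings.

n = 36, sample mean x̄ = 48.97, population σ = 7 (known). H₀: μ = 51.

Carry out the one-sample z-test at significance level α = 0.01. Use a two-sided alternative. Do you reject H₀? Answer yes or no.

SE = σ/√n = 7/√36 = 1.1667
z = (x̄−μ₀)/SE = (48.97−51)/1.1667 = -1.7400
p-value (two-sided) = 0.08186
At α=0.01: p ≥ α → fail to reject H₀

reject H₀: no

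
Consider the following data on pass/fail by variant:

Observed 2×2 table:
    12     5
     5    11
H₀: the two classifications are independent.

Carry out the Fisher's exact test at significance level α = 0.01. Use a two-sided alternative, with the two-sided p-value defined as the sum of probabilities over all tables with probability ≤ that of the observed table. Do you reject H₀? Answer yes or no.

reject H₀: no

Margins: r₁=17, r₂=16, c₁=17, c₂=16, n=33
p_obs = C(17,12)·C(16,5)/C(33,17); sum pmf over tables with pmf ≤ p_obs
p-value (two-sided) = 0.03808
At α=0.01: p ≥ α → fail to reject H₀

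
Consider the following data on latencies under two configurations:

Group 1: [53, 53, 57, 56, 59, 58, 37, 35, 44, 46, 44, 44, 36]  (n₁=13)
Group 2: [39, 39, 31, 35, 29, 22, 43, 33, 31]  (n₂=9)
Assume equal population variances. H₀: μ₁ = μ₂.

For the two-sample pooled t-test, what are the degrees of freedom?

df = n₁ + n₂ − 2 = 13 + 9 − 2 = 20

degrees of freedom = 20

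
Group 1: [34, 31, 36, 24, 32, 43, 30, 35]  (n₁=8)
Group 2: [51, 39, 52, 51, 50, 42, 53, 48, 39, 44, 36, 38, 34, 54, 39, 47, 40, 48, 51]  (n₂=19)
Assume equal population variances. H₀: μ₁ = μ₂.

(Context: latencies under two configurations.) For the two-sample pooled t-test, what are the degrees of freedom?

df = n₁ + n₂ − 2 = 8 + 19 − 2 = 25

degrees of freedom = 25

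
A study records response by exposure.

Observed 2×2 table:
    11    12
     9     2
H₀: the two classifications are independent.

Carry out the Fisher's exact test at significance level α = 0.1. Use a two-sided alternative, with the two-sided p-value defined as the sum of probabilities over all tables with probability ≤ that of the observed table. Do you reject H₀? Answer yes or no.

Margins: r₁=23, r₂=11, c₁=20, c₂=14, n=34
p_obs = C(23,11)·C(11,9)/C(34,20); sum pmf over tables with pmf ≤ p_obs
p-value (two-sided) = 0.07642
At α=0.1: p < α → reject H₀

reject H₀: yes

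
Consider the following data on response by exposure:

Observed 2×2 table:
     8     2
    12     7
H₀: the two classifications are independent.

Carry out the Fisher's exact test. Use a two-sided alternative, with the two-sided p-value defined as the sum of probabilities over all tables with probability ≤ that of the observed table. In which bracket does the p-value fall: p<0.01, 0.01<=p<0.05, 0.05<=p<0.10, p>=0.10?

Margins: r₁=10, r₂=19, c₁=20, c₂=9, n=29
p_obs = C(10,8)·C(19,12)/C(29,20); sum pmf over tables with pmf ≤ p_obs
p-value (two-sided) = 0.43108
→ bracket: p>=0.10

p-value bracket: p>=0.10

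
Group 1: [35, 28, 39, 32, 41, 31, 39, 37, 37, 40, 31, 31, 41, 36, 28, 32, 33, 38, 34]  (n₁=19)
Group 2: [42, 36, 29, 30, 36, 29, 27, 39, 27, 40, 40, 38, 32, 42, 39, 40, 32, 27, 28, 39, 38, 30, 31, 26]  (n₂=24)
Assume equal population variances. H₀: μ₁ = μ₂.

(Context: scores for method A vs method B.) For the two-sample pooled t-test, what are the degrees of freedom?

degrees of freedom = 41

df = n₁ + n₂ − 2 = 19 + 24 − 2 = 41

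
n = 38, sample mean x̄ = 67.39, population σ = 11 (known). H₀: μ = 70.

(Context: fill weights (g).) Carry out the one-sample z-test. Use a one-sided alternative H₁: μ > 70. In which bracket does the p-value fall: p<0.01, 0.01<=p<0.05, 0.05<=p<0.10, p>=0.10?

SE = σ/√n = 11/√38 = 1.7844
z = (x̄−μ₀)/SE = (67.39−70)/1.7844 = -1.4626
p-value (one-sided, H₁ greater) = 0.92822
→ bracket: p>=0.10

p-value bracket: p>=0.10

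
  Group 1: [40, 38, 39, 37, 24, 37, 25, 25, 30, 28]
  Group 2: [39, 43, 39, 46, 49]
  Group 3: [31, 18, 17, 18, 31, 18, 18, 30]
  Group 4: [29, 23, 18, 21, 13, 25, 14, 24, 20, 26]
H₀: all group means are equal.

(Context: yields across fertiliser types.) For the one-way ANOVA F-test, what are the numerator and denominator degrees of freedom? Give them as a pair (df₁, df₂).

k = 4 groups, N = 33 total
df = (k−1, N−k) = (4−1, 33−4) = (3, 29)

degrees of freedom = [3, 29]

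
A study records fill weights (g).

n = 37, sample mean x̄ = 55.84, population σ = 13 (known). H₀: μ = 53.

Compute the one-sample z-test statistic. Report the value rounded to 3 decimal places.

test statistic = 1.329

SE = σ/√n = 13/√37 = 2.1372
z = (x̄−μ₀)/SE = (55.84−53)/2.1372 = 1.3288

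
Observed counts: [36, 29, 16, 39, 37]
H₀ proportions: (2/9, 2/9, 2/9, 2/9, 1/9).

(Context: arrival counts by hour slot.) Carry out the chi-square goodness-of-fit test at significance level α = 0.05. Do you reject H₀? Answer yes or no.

reject H₀: yes

n = 157; E_i = n·p_i = [34.89, 34.89, 34.89, 34.89, 17.44]
χ² = (36−34.89)²/34.89 + (29−34.89)²/34.89 + (16−34.89)²/34.89 + (39−34.89)²/34.89 + (37−17.44)²/17.44 = 33.6624
df = 4
p-value (upper-tail) = 0.00000
At α=0.05: p < α → reject H₀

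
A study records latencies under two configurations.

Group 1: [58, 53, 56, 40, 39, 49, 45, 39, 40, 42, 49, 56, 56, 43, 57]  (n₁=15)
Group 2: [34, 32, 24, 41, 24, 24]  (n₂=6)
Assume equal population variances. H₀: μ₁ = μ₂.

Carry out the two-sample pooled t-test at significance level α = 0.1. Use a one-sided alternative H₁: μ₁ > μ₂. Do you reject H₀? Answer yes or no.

x̄₁=48.133, s₁=7.367, n₁=15
x̄₂=29.833, s₂=7.055, n₂=6
s_p² = [14·7.367² + 5·7.055²]/19 = 53.0825
SE = √(s_p²·(1/15+1/6)) = 3.5194
t = (48.133−29.833)/3.5194 = 5.1998
df = 19
p-value (one-sided, H₁ greater) = 0.00003
At α=0.1: p < α → reject H₀

reject H₀: yes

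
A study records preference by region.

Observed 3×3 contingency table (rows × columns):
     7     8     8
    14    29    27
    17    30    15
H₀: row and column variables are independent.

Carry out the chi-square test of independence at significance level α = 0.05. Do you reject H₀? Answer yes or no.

Row totals [23, 70, 62], col totals [38, 67, 50], n=155
χ² = (7−5.64)²/5.64 + (8−9.94)²/9.94 + (8−7.42)²/7.42 + (14−17.16)²/17.16 + (29−30.26)²/30.26 + (27−22.58)²/22.58 + (17−15.20)²/15.20 + (30−26.80)²/26.80 + (15−20.00)²/20.00 = 4.0982
df = 4
p-value (upper-tail) = 0.39288
At α=0.05: p ≥ α → fail to reject H₀

reject H₀: no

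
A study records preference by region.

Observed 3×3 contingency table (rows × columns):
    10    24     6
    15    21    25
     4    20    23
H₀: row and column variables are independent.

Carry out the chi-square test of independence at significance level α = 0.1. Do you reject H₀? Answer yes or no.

reject H₀: yes

Row totals [40, 61, 47], col totals [29, 65, 54], n=148
χ² = (10−7.84)²/7.84 + (24−17.57)²/17.57 + (6−14.59)²/14.59 + (15−11.95)²/11.95 + (21−26.79)²/26.79 + (25−22.26)²/22.26 + (4−9.21)²/9.21 + (20−20.64)²/20.64 + (23−17.15)²/17.15 = 15.3429
df = 4
p-value (upper-tail) = 0.00404
At α=0.1: p < α → reject H₀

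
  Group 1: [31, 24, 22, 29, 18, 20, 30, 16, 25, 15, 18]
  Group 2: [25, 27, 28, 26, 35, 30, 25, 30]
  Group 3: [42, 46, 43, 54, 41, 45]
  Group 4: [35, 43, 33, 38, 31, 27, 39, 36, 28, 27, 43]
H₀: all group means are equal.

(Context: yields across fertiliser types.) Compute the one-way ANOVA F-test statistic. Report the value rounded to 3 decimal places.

Group means [22.55, 28.25, 45.17, 34.55], grand mean 31.250
SSB = Σnᵢ(x̄ᵢ−x̄)² = 2186.962; SSW = ΣΣ(x−x̄ᵢ)² = 863.788
MSB = 2186.962/3 = 728.9874; MSW = 863.788/32 = 26.9934
F = MSB/MSW = 27.0062
df = (3, 32)

test statistic = 27.006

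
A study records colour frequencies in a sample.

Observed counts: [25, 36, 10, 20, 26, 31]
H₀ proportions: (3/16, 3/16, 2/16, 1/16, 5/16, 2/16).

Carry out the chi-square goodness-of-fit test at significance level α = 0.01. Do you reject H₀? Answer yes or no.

n = 148; E_i = n·p_i = [27.75, 27.75, 18.50, 9.25, 46.25, 18.50]
χ² = (25−27.75)²/27.75 + (36−27.75)²/27.75 + (10−18.50)²/18.50 + (20−9.25)²/9.25 + (26−46.25)²/46.25 + (31−18.50)²/18.50 = 36.4360
df = 5
p-value (upper-tail) = 0.00000
At α=0.01: p < α → reject H₀

reject H₀: yes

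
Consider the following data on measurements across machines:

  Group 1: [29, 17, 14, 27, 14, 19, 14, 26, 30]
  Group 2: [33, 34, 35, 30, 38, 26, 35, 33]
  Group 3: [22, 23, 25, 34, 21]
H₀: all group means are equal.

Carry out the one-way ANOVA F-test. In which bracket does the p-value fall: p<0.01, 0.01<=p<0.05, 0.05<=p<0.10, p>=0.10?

Group means [21.11, 33.00, 25.00], grand mean 26.318
SSB = Σnᵢ(x̄ᵢ−x̄)² = 609.884; SSW = ΣΣ(x−x̄ᵢ)² = 574.889
MSB = 609.884/2 = 304.9419; MSW = 574.889/19 = 30.2573
F = MSB/MSW = 10.0783
df = (2, 19)
p-value (upper-tail) = 0.00104
→ bracket: p<0.01

p-value bracket: p<0.01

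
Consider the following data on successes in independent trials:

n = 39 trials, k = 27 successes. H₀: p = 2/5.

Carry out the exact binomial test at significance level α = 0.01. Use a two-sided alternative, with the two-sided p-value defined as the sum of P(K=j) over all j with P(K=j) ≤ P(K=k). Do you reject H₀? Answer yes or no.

Exact binomial: n=39, k=27, p₀=2/5=0.4000
P(X=j) = C(n,j)·p₀^j·(1−p₀)^(n−j); p = Σ P(X=j) over j with P(X=j) ≤ P(X=27)
p-value (two-sided) = 0.00025
At α=0.01: p < α → reject H₀

reject H₀: yes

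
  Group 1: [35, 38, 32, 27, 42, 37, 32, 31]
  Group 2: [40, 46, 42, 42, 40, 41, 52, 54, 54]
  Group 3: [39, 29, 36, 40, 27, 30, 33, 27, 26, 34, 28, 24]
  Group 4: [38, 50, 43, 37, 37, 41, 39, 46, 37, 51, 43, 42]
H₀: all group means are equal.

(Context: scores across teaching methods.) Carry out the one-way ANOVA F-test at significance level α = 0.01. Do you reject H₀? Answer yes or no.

Group means [34.25, 45.67, 31.08, 42.00], grand mean 38.098
SSB = Σnᵢ(x̄ᵢ−x̄)² = 1407.193; SSW = ΣΣ(x−x̄ᵢ)² = 1014.417
MSB = 1407.193/3 = 469.0644; MSW = 1014.417/37 = 27.4167
F = MSB/MSW = 17.1087
df = (3, 37)
p-value (upper-tail) = 0.00000
At α=0.01: p < α → reject H₀

reject H₀: yes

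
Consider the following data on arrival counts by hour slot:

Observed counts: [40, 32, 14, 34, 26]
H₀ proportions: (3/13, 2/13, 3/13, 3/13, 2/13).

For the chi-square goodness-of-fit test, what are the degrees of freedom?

df = k − 1 = 5 − 1 = 4

degrees of freedom = 4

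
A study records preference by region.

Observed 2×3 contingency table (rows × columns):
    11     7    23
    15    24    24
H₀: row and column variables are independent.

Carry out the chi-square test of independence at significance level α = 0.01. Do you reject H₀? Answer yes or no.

Row totals [41, 63], col totals [26, 31, 47], n=104
χ² = (11−10.25)²/10.25 + (7−12.22)²/12.22 + (23−18.53)²/18.53 + (15−15.75)²/15.75 + (24−18.78)²/18.78 + (24−28.47)²/28.47 = 5.5539
df = 2
p-value (upper-tail) = 0.06223
At α=0.01: p ≥ α → fail to reject H₀

reject H₀: no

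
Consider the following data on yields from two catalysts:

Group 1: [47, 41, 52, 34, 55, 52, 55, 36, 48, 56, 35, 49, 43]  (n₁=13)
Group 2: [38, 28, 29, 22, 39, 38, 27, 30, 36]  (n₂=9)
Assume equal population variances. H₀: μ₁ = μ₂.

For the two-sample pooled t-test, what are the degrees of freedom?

df = n₁ + n₂ − 2 = 13 + 9 − 2 = 20

degrees of freedom = 20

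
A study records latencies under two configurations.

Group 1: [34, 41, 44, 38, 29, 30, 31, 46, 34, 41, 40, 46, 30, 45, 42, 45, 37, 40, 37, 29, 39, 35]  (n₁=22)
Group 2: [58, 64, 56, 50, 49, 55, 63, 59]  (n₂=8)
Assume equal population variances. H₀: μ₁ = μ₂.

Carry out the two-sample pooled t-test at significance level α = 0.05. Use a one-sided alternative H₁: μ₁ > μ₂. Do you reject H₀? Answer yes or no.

reject H₀: no

x̄₁=37.864, s₁=5.718, n₁=22
x̄₂=56.750, s₂=5.445, n₂=8
s_p² = [21·5.718² + 7·5.445²]/28 = 31.9318
SE = √(s_p²·(1/22+1/8)) = 2.3330
t = (37.864−56.750)/2.3330 = -8.0953
df = 28
p-value (one-sided, H₁ greater) = 1.00000
At α=0.05: p ≥ α → fail to reject H₀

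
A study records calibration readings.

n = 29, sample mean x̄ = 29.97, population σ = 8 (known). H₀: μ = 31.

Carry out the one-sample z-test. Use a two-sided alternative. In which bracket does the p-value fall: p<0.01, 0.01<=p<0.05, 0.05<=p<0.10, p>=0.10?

SE = σ/√n = 8/√29 = 1.4856
z = (x̄−μ₀)/SE = (29.97−31)/1.4856 = -0.6933
p-value (two-sided) = 0.48810
→ bracket: p>=0.10

p-value bracket: p>=0.10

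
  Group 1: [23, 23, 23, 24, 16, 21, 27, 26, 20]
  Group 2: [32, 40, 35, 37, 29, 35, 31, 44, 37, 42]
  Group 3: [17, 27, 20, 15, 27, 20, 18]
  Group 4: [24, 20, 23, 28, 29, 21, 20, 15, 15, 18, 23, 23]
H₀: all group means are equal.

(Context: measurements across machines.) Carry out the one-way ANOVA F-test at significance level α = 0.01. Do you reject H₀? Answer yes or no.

reject H₀: yes

Group means [22.56, 36.20, 20.57, 21.58], grand mean 25.474
SSB = Σnᵢ(x̄ᵢ−x̄)² = 1577.021; SSW = ΣΣ(x−x̄ᵢ)² = 642.453
MSB = 1577.021/3 = 525.6735; MSW = 642.453/34 = 18.8957
F = MSB/MSW = 27.8198
df = (3, 34)
p-value (upper-tail) = 0.00000
At α=0.01: p < α → reject H₀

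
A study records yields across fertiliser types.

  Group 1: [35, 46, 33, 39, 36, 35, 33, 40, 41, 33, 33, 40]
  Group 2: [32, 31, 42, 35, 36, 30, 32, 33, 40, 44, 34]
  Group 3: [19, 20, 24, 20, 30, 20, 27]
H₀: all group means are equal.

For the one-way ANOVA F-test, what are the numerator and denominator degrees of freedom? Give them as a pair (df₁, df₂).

k = 3 groups, N = 30 total
df = (k−1, N−k) = (3−1, 30−3) = (2, 27)

degrees of freedom = [2, 27]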